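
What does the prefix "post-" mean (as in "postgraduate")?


Prefix: post-
As in: postgraduate -> post- + graduate
Meaning = after


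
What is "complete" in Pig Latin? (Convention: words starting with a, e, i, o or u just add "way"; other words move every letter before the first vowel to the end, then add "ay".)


Word: "complete"
Starts with consonant(s) → move to end, add 'ay'
Consonant cluster: "c"
Pig Latin = "ompletecay"


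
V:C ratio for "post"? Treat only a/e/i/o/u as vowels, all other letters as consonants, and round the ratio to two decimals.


Word: "post"
Vowels (a,e,i,o,u): 1
Consonants: 3
Ratio = 1/3
= 0.33


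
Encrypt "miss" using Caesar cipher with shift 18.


Word: "miss"
Shift: 18
Each letter → (letter + shift) mod 26:
  'm' (12) + 18 = 4 → 'e'
  'i' (8) + 18 = 0 → 'a'
  's' (18) + 18 = 10 → 'k'
  's' (18) + 18 = 10 → 'k'
Result = "eakk"


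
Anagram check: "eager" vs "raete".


Word 1: "eager" → sorted: aeegr
Word 2: "raete" → sorted: aeert
Same letters? aeegr != aeert
Anagram = No


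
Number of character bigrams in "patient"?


Word: "patient" (length 7)
Number of 2-grams = length - 2 + 1 = 7 - 2 + 1
= 6


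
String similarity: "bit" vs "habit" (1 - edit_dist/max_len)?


Word 1: "bit" (length 3)
Word 2: "habit" (length 5)
One optimal edit sequence:
  1. insert 'h'  (+1)
  2. insert 'a'  (+1)
  3. keep 'b'
  4. keep 'i'
  5. keep 't'
Edit distance = 2
Max length = max(3, 5) = 5
Similarity = 1 - 2/5
= 0.6000


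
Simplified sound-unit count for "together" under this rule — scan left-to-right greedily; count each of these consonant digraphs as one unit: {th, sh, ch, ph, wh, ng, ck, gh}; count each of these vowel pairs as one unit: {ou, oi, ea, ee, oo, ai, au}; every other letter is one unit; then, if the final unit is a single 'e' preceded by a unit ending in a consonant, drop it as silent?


Word: "together" (8 letters)
Left-to-right scan:
  (1) 't' (letter)
  (2) 'o' (letter)
  (3) 'g' (letter)
  (4) 'e' (letter)
  (5) 'th' (digraph)
  (6) 'e' (letter)
  (7) 'r' (letter)
Units from scan: 7
Sound units = 7 units


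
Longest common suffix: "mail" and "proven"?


Word 1: "mail"
Word 2: "proven"
Comparing from end:
  Pos -1: 'l' != 'n' (stop)
LCS = "" (length 0)


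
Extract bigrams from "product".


Word: "product" (length 7)
Number of bigrams = 7 - 2 + 1 = 6
  Position 0: "pr"
  Position 1: "ro"
  Position 2: "od"
  Position 3: "du"
  Position 4: "uc"
  Position 5: "ct"
Bigrams = "pr", "ro", "od", "du", "uc", "ct"


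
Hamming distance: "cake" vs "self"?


Comparing character by character (same length = 4):
  Pos 0: 'c' vs 's' !=
  Pos 1: 'a' vs 'e' !=
  Pos 2: 'k' vs 'l' !=
  Pos 3: 'e' vs 'f' !=
Hamming distance = 4


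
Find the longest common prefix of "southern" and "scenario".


Word 1: "southern"
Word 2: "scenario"
Comparing from start:
  Pos 0: 's' == 's'
  Pos 1: 'o' != 'c' (stop)
LCP = "s" (length 1)


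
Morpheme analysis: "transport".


Word: "transport"
Morphemes: trans- | port
Each morpheme carries meaning
= 2 morphemes


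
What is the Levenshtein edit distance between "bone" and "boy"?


Word 1: "bone" (length 4)
Word 2: "boy" (length 3)
One optimal edit sequence (insert/delete/substitute each cost 1):
  1. keep 'b'
  2. keep 'o'
  3. delete 'n'  (+1)
  4. substitute 'e' -> 'y'  (+1)
Total edit operations: 2
Edit distance = 2


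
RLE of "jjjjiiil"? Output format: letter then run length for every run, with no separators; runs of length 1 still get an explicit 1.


String: "jjjjiiil"
Scanning for consecutive runs:
  'j' x 4
  'i' x 3
  'l' x 1
RLE = "j4i3l1"


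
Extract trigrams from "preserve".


Word: "preserve" (length 8)
Number of trigrams = 8 - 3 + 1 = 6
  Position 0: "pre"
  Position 1: "res"
  Position 2: "ese"
  Position 3: "ser"
  Position 4: "erv"
  Position 5: "rve"
Trigrams = "pre", "res", "ese", "ser", "erv", "rve"


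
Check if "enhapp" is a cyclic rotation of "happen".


Word: "happen", Candidate: "enhapp"
Method: check if candidate is substring of word+word
"happenhappen" contains "enhapp"? Yes
Is rotation = Yes


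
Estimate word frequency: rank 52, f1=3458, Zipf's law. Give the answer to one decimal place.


Zipf's law: f(r) = f(1) / r
f(1) = 3458
f(52) = 3458 / 52
= 66.5 occurrences


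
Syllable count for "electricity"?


Word: "electricity"
Syllable breakdown: e-lec-tric-i-ty
Counting: 5 parts
= 5 syllables


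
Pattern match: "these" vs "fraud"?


Pattern of "these": [0, 1, 2, 3, 2]
Pattern of "fraud": [0, 1, 2, 3, 4]
Patterns do not match
Same pattern = No


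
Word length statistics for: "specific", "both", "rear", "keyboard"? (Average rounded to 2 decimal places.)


Lengths: "specific"=8, "both"=4, "rear"=4, "keyboard"=8
Sum = 24, Count = 4
Average = 24/4 = 6.00
= avg=6.00, min=4, max=8


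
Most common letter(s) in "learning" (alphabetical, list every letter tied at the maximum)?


Word: "learning"
Letter counts:
  'a': 1
  'e': 1
  'g': 1
  'i': 1
  'l': 1
  'n': 2
  'r': 1
Maximum count = 2
Most frequent = 'n' (2 times each)


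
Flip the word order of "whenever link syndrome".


Original: "whenever link syndrome"
Words (1..n): whenever | link | syndrome
Reversed (n..1): syndrome | link | whenever
Result = "syndrome link whenever"


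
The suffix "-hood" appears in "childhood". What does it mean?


Suffix: -hood
Example: childhood = child + -hood
Meaning = state / condition


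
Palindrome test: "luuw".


Word: "luuw"
Reversed: "wuul"
Forward == Backward? luuw != wuul
Palindrome = No


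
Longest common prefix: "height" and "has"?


Word 1: "height"
Word 2: "has"
Comparing from start:
  Pos 0: 'h' == 'h'
  Pos 1: 'e' != 'a' (stop)
LCP = "h" (length 1)


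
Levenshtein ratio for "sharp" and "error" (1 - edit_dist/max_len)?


Word 1: "sharp" (length 5)
Word 2: "error" (length 5)
One optimal edit sequence:
  1. substitute 's' -> 'e'  (+1)
  2. substitute 'h' -> 'r'  (+1)
  3. substitute 'a' -> 'r'  (+1)
  4. substitute 'r' -> 'o'  (+1)
  5. substitute 'p' -> 'r'  (+1)
Edit distance = 5
Max length = max(5, 5) = 5
Similarity = 1 - 5/5
= 0.0000


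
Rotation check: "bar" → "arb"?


Word: "bar", Candidate: "arb"
Method: check if candidate is substring of word+word
"barbar" contains "arb"? Yes
Is rotation = Yes


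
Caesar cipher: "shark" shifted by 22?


Word: "shark"
Shift: 22
Each letter → (letter + shift) mod 26:
  's' (18) + 22 = 14 → 'o'
  'h' (7) + 22 = 3 → 'd'
  'a' (0) + 22 = 22 → 'w'
  'r' (17) + 22 = 13 → 'n'
  'k' (10) + 22 = 6 → 'g'
Result = "odwng"


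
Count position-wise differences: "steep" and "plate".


Comparing character by character (same length = 5):
  Pos 0: 's' vs 'p' !=
  Pos 1: 't' vs 'l' !=
  Pos 2: 'e' vs 'a' !=
  Pos 3: 'e' vs 't' !=
  Pos 4: 'p' vs 'e' !=
Hamming distance = 5


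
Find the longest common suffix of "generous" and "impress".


Word 1: "generous"
Word 2: "impress"
Comparing from end:
  Pos -1: 's' == 's'
  Pos -2: 'u' != 's' (stop)
LCS = "s" (length 1)


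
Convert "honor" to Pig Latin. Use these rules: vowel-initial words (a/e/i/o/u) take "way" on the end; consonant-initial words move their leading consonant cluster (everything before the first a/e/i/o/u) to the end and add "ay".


Word: "honor"
Starts with consonant(s) → move to end, add 'ay'
Consonant cluster: "h"
Pig Latin = "onorhay"


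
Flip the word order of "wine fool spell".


Original: "wine fool spell"
Words (1..n): wine | fool | spell
Reversed (n..1): spell | fool | wine
Result = "spell fool wine"


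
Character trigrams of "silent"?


Word: "silent" (length 6)
Number of trigrams = 6 - 3 + 1 = 4
  Position 0: "sil"
  Position 1: "ile"
  Position 2: "len"
  Position 3: "ent"
Trigrams = "sil", "ile", "len", "ent"


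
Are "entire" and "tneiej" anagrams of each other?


Word 1: "entire" → sorted: eeinrt
Word 2: "tneiej" → sorted: eeijnt
Same letters? eeinrt != eeijnt
Anagram = No


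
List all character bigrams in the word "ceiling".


Word: "ceiling" (length 7)
Number of bigrams = 7 - 2 + 1 = 6
  Position 0: "ce"
  Position 1: "ei"
  Position 2: "il"
  Position 3: "li"
  Position 4: "in"
  Position 5: "ng"
Bigrams = "ce", "ei", "il", "li", "in", "ng"


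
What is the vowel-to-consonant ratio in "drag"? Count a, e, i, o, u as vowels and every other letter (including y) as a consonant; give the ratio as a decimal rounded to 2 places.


Word: "drag"
Vowels (a,e,i,o,u): 1
Consonants: 3
Ratio = 1/3
= 0.33


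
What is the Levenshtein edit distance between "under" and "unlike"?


Word 1: "under" (length 5)
Word 2: "unlike" (length 6)
One optimal edit sequence (insert/delete/substitute each cost 1):
  1. keep 'u'
  2. keep 'n'
  3. insert 'l'  (+1)
  4. substitute 'd' -> 'i'  (+1)
  5. substitute 'e' -> 'k'  (+1)
  6. substitute 'r' -> 'e'  (+1)
Total edit operations: 4
Edit distance = 4


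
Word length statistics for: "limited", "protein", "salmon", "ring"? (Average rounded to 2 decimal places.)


Lengths: "limited"=7, "protein"=7, "salmon"=6, "ring"=4
Sum = 24, Count = 4
Average = 24/4 = 6.00
= avg=6.00, min=4, max=7


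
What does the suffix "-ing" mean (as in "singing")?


Suffix: -ing
Example: singing (sing + -ing)
Meaning = present participle


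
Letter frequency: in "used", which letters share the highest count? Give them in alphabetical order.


Word: "used"
Letter counts:
  'd': 1
  'e': 1
  's': 1
  'u': 1
Maximum count = 1
Most frequent = 'd', 'e', 's', 'u' (1 time each)


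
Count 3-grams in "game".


Word: "game" (length 4)
Number of 3-grams = length - 3 + 1 = 4 - 3 + 1
= 2


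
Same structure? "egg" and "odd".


Pattern of "egg": [0, 1, 1]
Pattern of "odd": [0, 1, 1]
Patterns match
Same pattern = Yes


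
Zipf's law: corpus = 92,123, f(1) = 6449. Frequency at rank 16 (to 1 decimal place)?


Zipf's law: f(r) = f(1) / r
f(1) = 6449
f(16) = 6449 / 16
= 403.1 occurrences


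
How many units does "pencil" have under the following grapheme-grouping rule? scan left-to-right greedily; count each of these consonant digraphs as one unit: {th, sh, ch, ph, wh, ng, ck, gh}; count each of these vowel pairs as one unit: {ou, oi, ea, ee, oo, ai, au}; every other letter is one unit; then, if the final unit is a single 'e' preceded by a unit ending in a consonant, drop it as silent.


Word: "pencil" (6 letters)
Left-to-right scan:
  (1) 'p' (letter)
  (2) 'e' (letter)
  (3) 'n' (letter)
  (4) 'c' (letter)
  (5) 'i' (letter)
  (6) 'l' (letter)
Units from scan: 6
Sound units = 6 units


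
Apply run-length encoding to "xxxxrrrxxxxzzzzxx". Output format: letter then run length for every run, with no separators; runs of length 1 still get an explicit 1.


String: "xxxxrrrxxxxzzzzxx"
Scanning for consecutive runs:
  'x' x 4
  'r' x 3
  'x' x 4
  'z' x 4
  'x' x 2
RLE = "x4r3x4z4x2"


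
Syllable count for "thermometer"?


Word: "thermometer"
Syllable breakdown: ther / mom / e / ter
Counting: 4 parts
= 4 syllables


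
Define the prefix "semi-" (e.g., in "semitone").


Prefix: semi-
Example: semitone = semi- + tone
Meaning = half


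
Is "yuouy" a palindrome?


Word: "yuouy"
Reversed: "yuouy"
Forward == Backward? yuouy == yuouy
Palindrome = Yes


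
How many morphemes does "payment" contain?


Word: "payment"
Morphemes: pay + -ment
Each morpheme carries meaning
= 2 morphemes


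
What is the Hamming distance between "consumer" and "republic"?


Comparing character by character (same length = 8):
  Pos 0: 'c' vs 'r' !=
  Pos 1: 'o' vs 'e' !=
  Pos 2: 'n' vs 'p' !=
  Pos 3: 's' vs 'u' !=
  Pos 4: 'u' vs 'b' !=
  Pos 5: 'm' vs 'l' !=
  Pos 6: 'e' vs 'i' !=
  Pos 7: 'r' vs 'c' !=
Hamming distance = 8


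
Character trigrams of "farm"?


Word: "farm" (length 4)
Number of trigrams = 4 - 3 + 1 = 2
  Position 0: "far"
  Position 1: "arm"
Trigrams = "far", "arm"


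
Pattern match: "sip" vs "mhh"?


Pattern of "sip": [0, 1, 2]
Pattern of "mhh": [0, 1, 1]
Patterns do not match
Same pattern = No


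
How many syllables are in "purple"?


Word: "purple"
Syllable breakdown: pur · ple
Counting: 2 parts
= 2 syllables


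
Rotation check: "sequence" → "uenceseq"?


Word: "sequence", Candidate: "uenceseq"
Method: check if candidate is substring of word+word
"sequencesequence" contains "uenceseq"? Yes
Is rotation = Yes


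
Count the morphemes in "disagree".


Word: "disagree"
Morphemes: dis- + agree
Each morpheme carries meaning
= 2 morphemes


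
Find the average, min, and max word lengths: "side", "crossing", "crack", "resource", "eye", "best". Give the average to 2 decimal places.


Lengths: "side"=4, "crossing"=8, "crack"=5, "resource"=8, "eye"=3, "best"=4
Sum = 32, Count = 6
Average = 32/6 = 5.33
= avg=5.33, min=3, max=8


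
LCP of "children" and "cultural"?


Word 1: "children"
Word 2: "cultural"
Comparing from start:
  Pos 0: 'c' == 'c'
  Pos 1: 'h' != 'u' (stop)
LCP = "c" (length 1)


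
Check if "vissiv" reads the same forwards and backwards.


Word: "vissiv"
Reversed: "vissiv"
Forward == Backward? vissiv == vissiv
Palindrome = Yes


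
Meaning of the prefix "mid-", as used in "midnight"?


Prefix: mid-
Example: midnight (mid- + night)
Meaning = middle


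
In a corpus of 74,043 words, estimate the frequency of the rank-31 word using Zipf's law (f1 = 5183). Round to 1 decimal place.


Zipf's law: f(r) = f(1) / r
f(1) = 5183
f(31) = 5183 / 31
= 167.2 occurrences


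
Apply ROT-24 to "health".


Word: "health"
Shift: 24
Each letter → (letter + shift) mod 26:
  'h' (7) + 24 = 5 → 'f'
  'e' (4) + 24 = 2 → 'c'
  'a' (0) + 24 = 24 → 'y'
  'l' (11) + 24 = 9 → 'j'
  't' (19) + 24 = 17 → 'r'
  'h' (7) + 24 = 5 → 'f'
Result = "fcyjrf"


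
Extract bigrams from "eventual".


Word: "eventual" (length 8)
Number of bigrams = 8 - 2 + 1 = 7
  Position 0: "ev"
  Position 1: "ve"
  Position 2: "en"
  Position 3: "nt"
  Position 4: "tu"
  Position 5: "ua"
  Position 6: "al"
Bigrams = "ev", "ve", "en", "nt", "tu", "ua", "al"


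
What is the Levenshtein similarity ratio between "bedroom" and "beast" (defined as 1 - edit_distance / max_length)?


Word 1: "bedroom" (length 7)
Word 2: "beast" (length 5)
One optimal edit sequence:
  1. keep 'b'
  2. keep 'e'
  3. delete 'd'  (+1)
  4. delete 'r'  (+1)
  5. substitute 'o' -> 'a'  (+1)
  6. substitute 'o' -> 's'  (+1)
  7. substitute 'm' -> 't'  (+1)
Edit distance = 5
Max length = max(7, 5) = 7
Similarity = 1 - 5/7
= 0.2857


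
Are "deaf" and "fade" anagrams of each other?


Word 1: "deaf" → sorted: adef
Word 2: "fade" → sorted: adef
Same letters? adef == adef
Anagram = Yes


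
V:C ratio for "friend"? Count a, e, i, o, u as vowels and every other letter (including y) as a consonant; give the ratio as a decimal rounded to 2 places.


Word: "friend"
Vowels (a,e,i,o,u): 2
Consonants: 4
Ratio = 2/4
= 0.50


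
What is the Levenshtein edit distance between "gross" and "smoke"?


Word 1: "gross" (length 5)
Word 2: "smoke" (length 5)
One optimal edit sequence (insert/delete/substitute each cost 1):
  1. substitute 'g' -> 's'  (+1)
  2. substitute 'r' -> 'm'  (+1)
  3. keep 'o'
  4. substitute 's' -> 'k'  (+1)
  5. substitute 's' -> 'e'  (+1)
Total edit operations: 4
Edit distance = 4


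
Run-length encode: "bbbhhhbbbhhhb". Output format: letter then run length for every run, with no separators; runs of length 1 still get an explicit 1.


String: "bbbhhhbbbhhhb"
Scanning for consecutive runs:
  'b' x 3
  'h' x 3
  'b' x 3
  'h' x 3
  'b' x 1
RLE = "b3h3b3h3b1"


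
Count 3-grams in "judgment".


Word: "judgment" (length 8)
Number of 3-grams = length - 3 + 1 = 8 - 3 + 1
= 6


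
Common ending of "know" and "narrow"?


Word 1: "know"
Word 2: "narrow"
Comparing from end:
  Pos -1: 'w' == 'w'
  Pos -2: 'o' == 'o'
  Pos -3: 'n' != 'r' (stop)
LCS = "ow" (length 2)


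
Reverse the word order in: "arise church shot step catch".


Original: "arise church shot step catch"
Words (1..n): arise | church | shot | step | catch
Reversed (n..1): catch | step | shot | church | arise
Result = "catch step shot church arise"


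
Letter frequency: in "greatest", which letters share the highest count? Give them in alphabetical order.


Word: "greatest"
Letter counts:
  'a': 1
  'e': 2
  'g': 1
  'r': 1
  's': 1
  't': 2
Maximum count = 2
Most frequent = 'e', 't' (2 times each)


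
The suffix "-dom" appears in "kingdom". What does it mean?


Suffix: -dom
Example: kingdom (king + -dom)
Meaning = state / realm


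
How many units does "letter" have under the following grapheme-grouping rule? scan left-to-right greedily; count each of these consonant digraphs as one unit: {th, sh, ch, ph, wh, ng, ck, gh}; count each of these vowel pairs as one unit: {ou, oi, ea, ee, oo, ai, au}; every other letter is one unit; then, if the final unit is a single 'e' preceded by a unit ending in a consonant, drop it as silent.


Word: "letter" (6 letters)
Left-to-right scan:
  [1] 'l' (letter)
  [2] 'e' (letter)
  [3] 't' (letter)
  [4] 't' (letter)
  [5] 'e' (letter)
  [6] 'r' (letter)
Units from scan: 6
Sound units = 6 units


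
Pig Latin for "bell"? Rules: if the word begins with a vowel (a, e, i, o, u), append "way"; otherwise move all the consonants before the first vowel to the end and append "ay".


Word: "bell"
Starts with consonant(s) → move to end, add 'ay'
Consonant cluster: "b"
Pig Latin = "ellbay"


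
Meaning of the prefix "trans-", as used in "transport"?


Prefix: trans-
As in: transport -> trans- + port
Meaning = across


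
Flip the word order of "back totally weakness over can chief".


Original: "back totally weakness over can chief"
Words (1..n): back | totally | weakness | over | can | chief
Reversed (n..1): chief | can | over | weakness | totally | back
Result = "chief can over weakness totally back"


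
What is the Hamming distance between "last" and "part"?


Comparing character by character (same length = 4):
  Pos 0: 'l' vs 'p' !=
  Pos 1: 'a' vs 'a' =
  Pos 2: 's' vs 'r' !=
  Pos 3: 't' vs 't' =
Hamming distance = 2


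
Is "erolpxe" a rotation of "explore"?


Word: "explore", Candidate: "erolpxe"
Method: check if candidate is substring of word+word
"exploreexplore" contains "erolpxe"? No
Is rotation = No


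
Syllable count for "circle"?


Word: "circle"
Syllable breakdown: cir / cle
Counting: 2 parts
= 2 syllables


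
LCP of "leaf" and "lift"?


Word 1: "leaf"
Word 2: "lift"
Comparing from start:
  Pos 0: 'l' == 'l'
  Pos 1: 'e' != 'i' (stop)
LCP = "l" (length 1)


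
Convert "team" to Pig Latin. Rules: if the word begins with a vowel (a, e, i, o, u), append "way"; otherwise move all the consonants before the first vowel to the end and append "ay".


Word: "team"
Starts with consonant(s) → move to end, add 'ay'
Consonant cluster: "t"
Pig Latin = "eamtay"


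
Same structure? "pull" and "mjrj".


Pattern of "pull": [0, 1, 2, 2]
Pattern of "mjrj": [0, 1, 2, 1]
Patterns do not match
Same pattern = No


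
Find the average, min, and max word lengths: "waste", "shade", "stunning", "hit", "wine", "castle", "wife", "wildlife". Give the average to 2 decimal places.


Lengths: "waste"=5, "shade"=5, "stunning"=8, "hit"=3, "wine"=4, "castle"=6, "wife"=4, "wildlife"=8
Sum = 43, Count = 8
Average = 43/8 = 5.38
= avg=5.38, min=3, max=8


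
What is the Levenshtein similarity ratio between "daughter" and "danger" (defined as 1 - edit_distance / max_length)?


Word 1: "daughter" (length 8)
Word 2: "danger" (length 6)
One optimal edit sequence:
  1. keep 'd'
  2. keep 'a'
  3. substitute 'u' -> 'n'  (+1)
  4. keep 'g'
  5. delete 'h'  (+1)
  6. delete 't'  (+1)
  7. keep 'e'
  8. keep 'r'
Edit distance = 3
Max length = max(8, 6) = 8
Similarity = 1 - 3/8
= 0.6250


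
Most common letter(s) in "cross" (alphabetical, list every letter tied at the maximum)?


Word: "cross"
Letter counts:
  'c': 1
  'o': 1
  'r': 1
  's': 2
Maximum count = 2
Most frequent = 's' (2 times each)


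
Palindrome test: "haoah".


Word: "haoah"
Reversed: "haoah"
Forward == Backward? haoah == haoah
Palindrome = Yes


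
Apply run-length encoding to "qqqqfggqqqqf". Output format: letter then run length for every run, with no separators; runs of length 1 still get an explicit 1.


String: "qqqqfggqqqqf"
Scanning for consecutive runs:
  'q' x 4
  'f' x 1
  'g' x 2
  'q' x 4
  'f' x 1
RLE = "q4f1g2q4f1"


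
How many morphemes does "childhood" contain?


Word: "childhood"
Morphemes: child | -hood
Each morpheme carries meaning
= 2 morphemes


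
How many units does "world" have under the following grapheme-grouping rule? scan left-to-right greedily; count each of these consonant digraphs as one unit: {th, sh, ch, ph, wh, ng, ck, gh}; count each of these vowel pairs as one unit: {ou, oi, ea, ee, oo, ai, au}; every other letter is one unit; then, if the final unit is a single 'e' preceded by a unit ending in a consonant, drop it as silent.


Word: "world" (5 letters)
Left-to-right scan:
  1. 'w' (letter)
  2. 'o' (letter)
  3. 'r' (letter)
  4. 'l' (letter)
  5. 'd' (letter)
Units from scan: 5
Sound units = 5 units


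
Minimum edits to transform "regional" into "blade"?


Word 1: "regional" (length 8)
Word 2: "blade" (length 5)
One optimal edit sequence (insert/delete/substitute each cost 1):
  1. delete 'r'  (+1)
  2. delete 'e'  (+1)
  3. delete 'g'  (+1)
  4. substitute 'i' -> 'b'  (+1)
  5. substitute 'o' -> 'l'  (+1)
  6. substitute 'n' -> 'a'  (+1)
  7. substitute 'a' -> 'd'  (+1)
  8. substitute 'l' -> 'e'  (+1)
Total edit operations: 8
Edit distance = 8


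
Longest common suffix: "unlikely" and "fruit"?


Word 1: "unlikely"
Word 2: "fruit"
Comparing from end:
  Pos -1: 'y' != 't' (stop)
LCS = "" (length 0)


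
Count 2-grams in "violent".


Word: "violent" (length 7)
Number of 2-grams = length - 2 + 1 = 7 - 2 + 1
= 6


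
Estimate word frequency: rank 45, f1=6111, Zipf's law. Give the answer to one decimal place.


Zipf's law: f(r) = f(1) / r
f(1) = 6111
f(45) = 6111 / 45
= 135.8 occurrences


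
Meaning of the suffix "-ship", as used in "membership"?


Suffix: -ship
Example: membership (member + -ship)
Meaning = state / position


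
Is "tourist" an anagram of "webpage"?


Word 1: "webpage" → sorted: abeegpw
Word 2: "tourist" → sorted: iorsttu
Same letters? abeegpw != iorsttu
Anagram = No


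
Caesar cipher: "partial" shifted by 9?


Word: "partial"
Shift: 9
Each letter → (letter + shift) mod 26:
  'p' (15) + 9 = 24 → 'y'
  'a' (0) + 9 = 9 → 'j'
  'r' (17) + 9 = 0 → 'a'
  't' (19) + 9 = 2 → 'c'
  'i' (8) + 9 = 17 → 'r'
  'a' (0) + 9 = 9 → 'j'
  'l' (11) + 9 = 20 → 'u'
Result = "yjacrju"


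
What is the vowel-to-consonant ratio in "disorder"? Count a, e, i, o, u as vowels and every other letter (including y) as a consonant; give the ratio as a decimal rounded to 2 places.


Word: "disorder"
Vowels (a,e,i,o,u): 3
Consonants: 5
Ratio = 3/5
= 0.60


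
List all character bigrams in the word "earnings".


Word: "earnings" (length 8)
Number of bigrams = 8 - 2 + 1 = 7
  Position 0: "ea"
  Position 1: "ar"
  Position 2: "rn"
  Position 3: "ni"
  Position 4: "in"
  Position 5: "ng"
  Position 6: "gs"
Bigrams = "ea", "ar", "rn", "ni", "in", "ng", "gs"


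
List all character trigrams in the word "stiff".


Word: "stiff" (length 5)
Number of trigrams = 5 - 3 + 1 = 3
  Position 0: "sti"
  Position 1: "tif"
  Position 2: "iff"
Trigrams = "sti", "tif", "iff"


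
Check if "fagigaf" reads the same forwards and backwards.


Word: "fagigaf"
Reversed: "fagigaf"
Forward == Backward? fagigaf == fagigaf
Palindrome = Yes


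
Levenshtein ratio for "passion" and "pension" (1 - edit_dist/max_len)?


Word 1: "passion" (length 7)
Word 2: "pension" (length 7)
One optimal edit sequence:
  1. keep 'p'
  2. substitute 'a' -> 'e'  (+1)
  3. substitute 's' -> 'n'  (+1)
  4. keep 's'
  5. keep 'i'
  6. keep 'o'
  7. keep 'n'
Edit distance = 2
Max length = max(7, 7) = 7
Similarity = 1 - 2/7
= 0.7143


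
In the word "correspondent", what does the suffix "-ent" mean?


Suffix: -ent
Example: correspondent = correspond + -ent
Meaning = one who / that which


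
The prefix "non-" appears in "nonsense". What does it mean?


Prefix: non-
Example: nonsense (non- + sense)
Meaning = not


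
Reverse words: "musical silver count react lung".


Original: "musical silver count react lung"
Words (1..n): musical | silver | count | react | lung
Reversed (n..1): lung | react | count | silver | musical
Result = "lung react count silver musical"


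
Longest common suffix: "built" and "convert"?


Word 1: "built"
Word 2: "convert"
Comparing from end:
  Pos -1: 't' == 't'
  Pos -2: 'l' != 'r' (stop)
LCS = "t" (length 1)


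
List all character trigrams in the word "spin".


Word: "spin" (length 4)
Number of trigrams = 4 - 3 + 1 = 2
  Position 0: "spi"
  Position 1: "pin"
Trigrams = "spi", "pin"


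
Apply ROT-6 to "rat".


Word: "rat"
Shift: 6
Each letter → (letter + shift) mod 26:
  'r' (17) + 6 = 23 → 'x'
  'a' (0) + 6 = 6 → 'g'
  't' (19) + 6 = 25 → 'z'
Result = "xgz"


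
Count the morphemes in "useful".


Word: "useful"
Morphemes: use + -ful
Each morpheme carries meaning
= 2 morphemes


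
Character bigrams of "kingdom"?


Word: "kingdom" (length 7)
Number of bigrams = 7 - 2 + 1 = 6
  Position 0: "ki"
  Position 1: "in"
  Position 2: "ng"
  Position 3: "gd"
  Position 4: "do"
  Position 5: "om"
Bigrams = "ki", "in", "ng", "gd", "do", "om"


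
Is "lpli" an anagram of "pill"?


Word 1: "pill" → sorted: illp
Word 2: "lpli" → sorted: illp
Same letters? illp == illp
Anagram = Yes


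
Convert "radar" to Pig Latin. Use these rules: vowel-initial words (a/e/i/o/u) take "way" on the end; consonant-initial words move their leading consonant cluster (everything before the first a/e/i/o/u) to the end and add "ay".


Word: "radar"
Starts with consonant(s) → move to end, add 'ay'
Consonant cluster: "r"
Pig Latin = "adarray"


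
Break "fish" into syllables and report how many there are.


Word: "fish"
Syllable breakdown: fish
Counting: 1 part
= 1 syllable


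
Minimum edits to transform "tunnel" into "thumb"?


Word 1: "tunnel" (length 6)
Word 2: "thumb" (length 5)
One optimal edit sequence (insert/delete/substitute each cost 1):
  1. keep 't'
  2. delete 'u'  (+1)
  3. substitute 'n' -> 'h'  (+1)
  4. substitute 'n' -> 'u'  (+1)
  5. substitute 'e' -> 'm'  (+1)
  6. substitute 'l' -> 'b'  (+1)
Total edit operations: 5
Edit distance = 5


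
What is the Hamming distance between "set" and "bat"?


Comparing character by character (same length = 3):
  Pos 0: 's' vs 'b' !=
  Pos 1: 'e' vs 'a' !=
  Pos 2: 't' vs 't' =
Hamming distance = 2


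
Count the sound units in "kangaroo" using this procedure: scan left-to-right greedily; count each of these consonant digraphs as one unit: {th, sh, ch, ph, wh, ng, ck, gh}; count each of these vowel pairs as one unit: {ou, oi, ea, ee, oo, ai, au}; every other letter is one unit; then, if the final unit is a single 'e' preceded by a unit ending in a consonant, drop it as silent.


Word: "kangaroo" (8 letters)
Left-to-right scan:
  (1) 'k' (letter)
  (2) 'a' (letter)
  (3) 'ng' (digraph)
  (4) 'a' (letter)
  (5) 'r' (letter)
  (6) 'oo' (vowel-pair)
Units from scan: 6
Sound units = 6 units


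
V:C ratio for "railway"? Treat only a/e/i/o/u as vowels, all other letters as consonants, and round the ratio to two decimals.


Word: "railway"
Vowels (a,e,i,o,u): 3
Consonants: 4
Ratio = 3/4
= 0.75


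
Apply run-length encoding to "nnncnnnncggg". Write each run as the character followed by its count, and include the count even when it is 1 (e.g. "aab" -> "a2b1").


String: "nnncnnnncggg"
Scanning for consecutive runs:
  'n' x 3
  'c' x 1
  'n' x 4
  'c' x 1
  'g' x 3
RLE = "n3c1n4c1g3"


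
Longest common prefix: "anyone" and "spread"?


Word 1: "anyone"
Word 2: "spread"
Comparing from start:
  Pos 0: 'a' != 's' (stop)
LCP = "" (length 0)


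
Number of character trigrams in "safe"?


Word: "safe" (length 4)
Number of 3-grams = length - 3 + 1 = 4 - 3 + 1
= 2


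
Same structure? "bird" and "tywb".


Pattern of "bird": [0, 1, 2, 3]
Pattern of "tywb": [0, 1, 2, 3]
Patterns match
Same pattern = Yes


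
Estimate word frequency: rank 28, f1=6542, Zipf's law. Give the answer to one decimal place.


Zipf's law: f(r) = f(1) / r
f(1) = 6542
f(28) = 6542 / 28
= 233.6 occurrences


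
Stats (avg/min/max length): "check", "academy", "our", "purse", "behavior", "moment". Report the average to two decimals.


Lengths: "check"=5, "academy"=7, "our"=3, "purse"=5, "behavior"=8, "moment"=6
Sum = 34, Count = 6
Average = 34/6 = 5.67
= avg=5.67, min=3, max=8


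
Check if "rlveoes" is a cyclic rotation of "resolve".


Word: "resolve", Candidate: "rlveoes"
Method: check if candidate is substring of word+word
"resolveresolve" contains "rlveoes"? No
Is rotation = No


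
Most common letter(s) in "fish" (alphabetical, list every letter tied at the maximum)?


Word: "fish"
Letter counts:
  'f': 1
  'h': 1
  'i': 1
  's': 1
Maximum count = 1
Most frequent = 'f', 'h', 'i', 's' (1 time each)


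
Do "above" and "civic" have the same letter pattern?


Pattern of "above": [0, 1, 2, 3, 4]
Pattern of "civic": [0, 1, 2, 1, 0]
Patterns do not match
Same pattern = No


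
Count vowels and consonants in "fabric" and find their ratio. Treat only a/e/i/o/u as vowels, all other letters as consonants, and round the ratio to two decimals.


Word: "fabric"
Vowels (a,e,i,o,u): 2
Consonants: 4
Ratio = 2/4
= 0.50


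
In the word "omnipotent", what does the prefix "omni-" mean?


Prefix: omni-
Example: omnipotent = omni- + potent
Meaning = all


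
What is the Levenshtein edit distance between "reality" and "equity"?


Word 1: "reality" (length 7)
Word 2: "equity" (length 6)
One optimal edit sequence (insert/delete/substitute each cost 1):
  1. delete 'r'  (+1)
  2. keep 'e'
  3. substitute 'a' -> 'q'  (+1)
  4. substitute 'l' -> 'u'  (+1)
  5. keep 'i'
  6. keep 't'
  7. keep 'y'
Total edit operations: 3
Edit distance = 3


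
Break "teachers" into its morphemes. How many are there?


Word: "teachers"
Morphemes: teach + -er + -s
Each morpheme carries meaning
= 3 morphemes


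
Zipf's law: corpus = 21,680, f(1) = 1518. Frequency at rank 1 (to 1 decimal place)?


Zipf's law: f(r) = f(1) / r
f(1) = 1518
f(1) = 1518 / 1
= 1518.0 occurrences


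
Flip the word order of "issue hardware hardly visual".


Original: "issue hardware hardly visual"
Words (1..n): issue | hardware | hardly | visual
Reversed (n..1): visual | hardly | hardware | issue
Result = "visual hardly hardware issue"


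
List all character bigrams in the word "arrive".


Word: "arrive" (length 6)
Number of bigrams = 6 - 2 + 1 = 5
  Position 0: "ar"
  Position 1: "rr"
  Position 2: "ri"
  Position 3: "iv"
  Position 4: "ve"
Bigrams = "ar", "rr", "ri", "iv", "ve"


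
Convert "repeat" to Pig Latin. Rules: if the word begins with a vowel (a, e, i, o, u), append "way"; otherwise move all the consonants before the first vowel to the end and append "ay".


Word: "repeat"
Starts with consonant(s) → move to end, add 'ay'
Consonant cluster: "r"
Pig Latin = "epeatray"


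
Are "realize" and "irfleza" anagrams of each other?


Word 1: "realize" → sorted: aeeilrz
Word 2: "irfleza" → sorted: aefilrz
Same letters? aeeilrz != aefilrz
Anagram = No


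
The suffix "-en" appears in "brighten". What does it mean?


Suffix: -en
Example: brighten (bright + -en)
Meaning = to make / become


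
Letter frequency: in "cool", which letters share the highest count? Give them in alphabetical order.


Word: "cool"
Letter counts:
  'c': 1
  'l': 1
  'o': 2
Maximum count = 2
Most frequent = 'o' (2 times each)


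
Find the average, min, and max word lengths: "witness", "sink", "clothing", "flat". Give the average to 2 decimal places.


Lengths: "witness"=7, "sink"=4, "clothing"=8, "flat"=4
Sum = 23, Count = 4
Average = 23/4 = 5.75
= avg=5.75, min=4, max=8


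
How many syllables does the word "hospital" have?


Word: "hospital"
Syllable breakdown: hos | pi | tal
Counting: 3 parts
= 3 syllables


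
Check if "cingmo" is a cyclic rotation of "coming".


Word: "coming", Candidate: "cingmo"
Method: check if candidate is substring of word+word
"comingcoming" contains "cingmo"? No
Is rotation = No


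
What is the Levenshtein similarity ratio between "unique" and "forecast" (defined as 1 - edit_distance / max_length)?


Word 1: "unique" (length 6)
Word 2: "forecast" (length 8)
One optimal edit sequence:
  1. insert 'f'  (+1)
  2. insert 'o'  (+1)
  3. substitute 'u' -> 'r'  (+1)
  4. substitute 'n' -> 'e'  (+1)
  5. substitute 'i' -> 'c'  (+1)
  6. substitute 'q' -> 'a'  (+1)
  7. substitute 'u' -> 's'  (+1)
  8. substitute 'e' -> 't'  (+1)
Edit distance = 8
Max length = max(6, 8) = 8
Similarity = 1 - 8/8
= 0.0000


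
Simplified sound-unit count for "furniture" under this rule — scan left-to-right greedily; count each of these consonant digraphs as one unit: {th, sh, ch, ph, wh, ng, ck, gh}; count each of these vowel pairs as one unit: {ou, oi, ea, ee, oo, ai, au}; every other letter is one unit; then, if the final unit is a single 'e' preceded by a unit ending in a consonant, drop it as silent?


Word: "furniture" (9 letters)
Left-to-right scan:
  [1] 'f' (letter)
  [2] 'u' (letter)
  [3] 'r' (letter)
  [4] 'n' (letter)
  [5] 'i' (letter)
  [6] 't' (letter)
  [7] 'u' (letter)
  [8] 'r' (letter)
  [9] 'e' (letter)
Units from scan: 9
Final unit is 'e' after a consonant -> drop as silent (-1)
Sound units = 8 units


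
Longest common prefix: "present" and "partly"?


Word 1: "present"
Word 2: "partly"
Comparing from start:
  Pos 0: 'p' == 'p'
  Pos 1: 'r' != 'a' (stop)
LCP = "p" (length 1)


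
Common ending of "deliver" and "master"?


Word 1: "deliver"
Word 2: "master"
Comparing from end:
  Pos -1: 'r' == 'r'
  Pos -2: 'e' == 'e'
  Pos -3: 'v' != 't' (stop)
LCS = "er" (length 2)


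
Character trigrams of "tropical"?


Word: "tropical" (length 8)
Number of trigrams = 8 - 3 + 1 = 6
  Position 0: "tro"
  Position 1: "rop"
  Position 2: "opi"
  Position 3: "pic"
  Position 4: "ica"
  Position 5: "cal"
Trigrams = "tro", "rop", "opi", "pic", "ica", "cal"


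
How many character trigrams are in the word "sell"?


Word: "sell" (length 4)
Number of 3-grams = length - 3 + 1 = 4 - 3 + 1
= 2


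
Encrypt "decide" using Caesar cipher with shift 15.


Word: "decide"
Shift: 15
Each letter → (letter + shift) mod 26:
  'd' (3) + 15 = 18 → 's'
  'e' (4) + 15 = 19 → 't'
  'c' (2) + 15 = 17 → 'r'
  'i' (8) + 15 = 23 → 'x'
  'd' (3) + 15 = 18 → 's'
  'e' (4) + 15 = 19 → 't'
Result = "strxst"


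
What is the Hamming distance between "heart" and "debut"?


Comparing character by character (same length = 5):
  Pos 0: 'h' vs 'd' !=
  Pos 1: 'e' vs 'e' =
  Pos 2: 'a' vs 'b' !=
  Pos 3: 'r' vs 'u' !=
  Pos 4: 't' vs 't' =
Hamming distance = 3


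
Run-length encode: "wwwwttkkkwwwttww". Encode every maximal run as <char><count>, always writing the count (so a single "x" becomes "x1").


String: "wwwwttkkkwwwttww"
Scanning for consecutive runs:
  'w' x 4
  't' x 2
  'k' x 3
  'w' x 3
  't' x 2
  'w' x 2
RLE = "w4t2k3w3t2w2"


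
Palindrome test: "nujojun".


Word: "nujojun"
Reversed: "nujojun"
Forward == Backward? nujojun == nujojun
Palindrome = Yes


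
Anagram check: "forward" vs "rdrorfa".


Word 1: "forward" → sorted: adforrw
Word 2: "rdrorfa" → sorted: adforrr
Same letters? adforrw != adforrr
Anagram = No


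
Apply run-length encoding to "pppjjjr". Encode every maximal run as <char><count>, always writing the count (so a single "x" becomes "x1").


String: "pppjjjr"
Scanning for consecutive runs:
  'p' x 3
  'j' x 3
  'r' x 1
RLE = "p3j3r1"


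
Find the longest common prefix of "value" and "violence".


Word 1: "value"
Word 2: "violence"
Comparing from start:
  Pos 0: 'v' == 'v'
  Pos 1: 'a' != 'i' (stop)
LCP = "v" (length 1)


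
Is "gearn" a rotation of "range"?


Word: "range", Candidate: "gearn"
Method: check if candidate is substring of word+word
"rangerange" contains "gearn"? No
Is rotation = No


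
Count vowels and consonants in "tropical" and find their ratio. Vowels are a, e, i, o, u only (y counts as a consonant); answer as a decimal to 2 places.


Word: "tropical"
Vowels (a,e,i,o,u): 3
Consonants: 5
Ratio = 3/5
= 0.60


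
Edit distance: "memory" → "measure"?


Word 1: "memory" (length 6)
Word 2: "measure" (length 7)
One optimal edit sequence (insert/delete/substitute each cost 1):
  1. keep 'm'
  2. keep 'e'
  3. insert 'a'  (+1)
  4. substitute 'm' -> 's'  (+1)
  5. substitute 'o' -> 'u'  (+1)
  6. keep 'r'
  7. substitute 'y' -> 'e'  (+1)
Total edit operations: 4
Edit distance = 4


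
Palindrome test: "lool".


Word: "lool"
Reversed: "lool"
Forward == Backward? lool == lool
Palindrome = Yes


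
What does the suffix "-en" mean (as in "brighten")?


Suffix: -en
Example: brighten = bright + -en
Meaning = to make / become


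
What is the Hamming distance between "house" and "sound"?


Comparing character by character (same length = 5):
  Pos 0: 'h' vs 's' !=
  Pos 1: 'o' vs 'o' =
  Pos 2: 'u' vs 'u' =
  Pos 3: 's' vs 'n' !=
  Pos 4: 'e' vs 'd' !=
Hamming distance = 3


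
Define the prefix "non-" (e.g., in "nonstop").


Prefix: non-
As in: nonstop -> non- + stop
Meaning = not


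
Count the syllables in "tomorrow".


Word: "tomorrow"
Syllable breakdown: to-mor-row
Counting: 3 parts
= 3 syllables


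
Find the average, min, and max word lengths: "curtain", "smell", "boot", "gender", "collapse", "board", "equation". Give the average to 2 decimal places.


Lengths: "curtain"=7, "smell"=5, "boot"=4, "gender"=6, "collapse"=8, "board"=5, "equation"=8
Sum = 43, Count = 7
Average = 43/7 = 6.14
= avg=6.14, min=4, max=8


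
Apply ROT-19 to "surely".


Word: "surely"
Shift: 19
Each letter → (letter + shift) mod 26:
  's' (18) + 19 = 11 → 'l'
  'u' (20) + 19 = 13 → 'n'
  'r' (17) + 19 = 10 → 'k'
  'e' (4) + 19 = 23 → 'x'
  'l' (11) + 19 = 4 → 'e'
  'y' (24) + 19 = 17 → 'r'
Result = "lnkxer"


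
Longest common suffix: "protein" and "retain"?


Word 1: "protein"
Word 2: "retain"
Comparing from end:
  Pos -1: 'n' == 'n'
  Pos -2: 'i' == 'i'
  Pos -3: 'e' != 'a' (stop)
LCS = "in" (length 2)


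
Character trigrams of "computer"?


Word: "computer" (length 8)
Number of trigrams = 8 - 3 + 1 = 6
  Position 0: "com"
  Position 1: "omp"
  Position 2: "mpu"
  Position 3: "put"
  Position 4: "ute"
  Position 5: "ter"
Trigrams = "com", "omp", "mpu", "put", "ute", "ter"


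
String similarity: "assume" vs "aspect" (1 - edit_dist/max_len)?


Word 1: "assume" (length 6)
Word 2: "aspect" (length 6)
One optimal edit sequence:
  1. keep 'a'
  2. keep 's'
  3. substitute 's' -> 'p'  (+1)
  4. substitute 'u' -> 'e'  (+1)
  5. substitute 'm' -> 'c'  (+1)
  6. substitute 'e' -> 't'  (+1)
Edit distance = 4
Max length = max(6, 6) = 6
Similarity = 1 - 4/6
= 0.3333


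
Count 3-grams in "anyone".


Word: "anyone" (length 6)
Number of 3-grams = length - 3 + 1 = 6 - 3 + 1
= 4


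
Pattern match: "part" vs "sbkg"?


Pattern of "part": [0, 1, 2, 3]
Pattern of "sbkg": [0, 1, 2, 3]
Patterns match
Same pattern = Yes


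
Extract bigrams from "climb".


Word: "climb" (length 5)
Number of bigrams = 5 - 2 + 1 = 4
  Position 0: "cl"
  Position 1: "li"
  Position 2: "im"
  Position 3: "mb"
Bigrams = "cl", "li", "im", "mb"
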